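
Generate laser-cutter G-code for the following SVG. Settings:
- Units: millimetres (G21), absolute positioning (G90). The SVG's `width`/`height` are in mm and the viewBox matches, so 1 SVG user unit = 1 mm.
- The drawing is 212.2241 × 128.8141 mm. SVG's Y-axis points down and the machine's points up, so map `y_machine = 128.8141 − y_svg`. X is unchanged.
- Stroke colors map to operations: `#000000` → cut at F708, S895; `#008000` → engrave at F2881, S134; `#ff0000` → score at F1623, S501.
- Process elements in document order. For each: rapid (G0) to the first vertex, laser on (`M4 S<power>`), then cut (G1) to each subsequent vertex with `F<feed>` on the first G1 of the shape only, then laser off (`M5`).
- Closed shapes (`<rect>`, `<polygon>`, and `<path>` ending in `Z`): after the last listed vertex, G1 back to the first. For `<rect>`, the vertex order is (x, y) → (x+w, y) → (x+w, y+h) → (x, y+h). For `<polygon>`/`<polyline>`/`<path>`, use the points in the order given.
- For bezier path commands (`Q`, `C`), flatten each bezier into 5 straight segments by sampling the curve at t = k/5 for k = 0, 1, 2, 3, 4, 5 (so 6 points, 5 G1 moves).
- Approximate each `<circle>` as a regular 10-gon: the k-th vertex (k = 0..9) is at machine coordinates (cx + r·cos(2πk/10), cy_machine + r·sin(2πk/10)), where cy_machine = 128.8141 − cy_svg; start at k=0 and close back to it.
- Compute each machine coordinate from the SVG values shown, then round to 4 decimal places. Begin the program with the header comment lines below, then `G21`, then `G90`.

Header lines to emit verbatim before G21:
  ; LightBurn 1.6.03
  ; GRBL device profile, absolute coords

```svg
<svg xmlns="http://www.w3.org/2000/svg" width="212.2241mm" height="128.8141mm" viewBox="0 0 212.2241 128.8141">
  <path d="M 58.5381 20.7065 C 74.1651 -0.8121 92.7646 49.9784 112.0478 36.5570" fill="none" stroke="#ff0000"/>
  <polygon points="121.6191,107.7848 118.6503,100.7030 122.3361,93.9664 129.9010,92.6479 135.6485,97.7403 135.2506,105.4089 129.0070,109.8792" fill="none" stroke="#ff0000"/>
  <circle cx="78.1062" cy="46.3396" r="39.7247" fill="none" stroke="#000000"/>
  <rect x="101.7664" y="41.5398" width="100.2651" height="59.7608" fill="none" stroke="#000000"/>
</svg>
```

1 u = 1 mm; y_m = 128.8141 − y.

[1] `<path>` cubic bezier, #ff0000→score S501 F1623: (58.5381,108.1076) → (68.2527,113.4338) → (78.5708,107.9589) → (89.3826,98.2358) → (100.5782,90.8175) → (112.0478,92.2571)

[2] `<polygon>` regular polygon, #ff0000→score S501 F1623: (121.6191,21.0293) → (118.6503,28.1111) → (122.3361,34.8477) → (129.9010,36.1662) → (135.6485,31.0738) → (135.2506,23.4052) → (129.0070,18.9349) → (121.6191,21.0293) (closed)

[3] `<circle>` circle, #000000→cut S895 F708: (117.8309,82.4745) → (110.2442,105.8241) → (90.3818,120.2549) → (65.8306,120.2549) → (45.9682,105.8241) → (38.3815,82.4745) → (45.9682,59.1249) → (65.8306,44.6941) → (90.3818,44.6941) → (110.2442,59.1249) → (117.8309,82.4745) (closed)

[4] `<rect>` rectangle, #000000→cut S895 F708: (101.7664,87.2743) → (202.0315,87.2743) → (202.0315,27.5135) → (101.7664,27.5135) → (101.7664,87.2743) (closed)

; LightBurn 1.6.03
; GRBL device profile, absolute coords
G21
G90
G0 X58.5381 Y108.1076
M4 S501
G1 X68.2527 Y113.4338 F1623
G1 X78.5708 Y107.9589
G1 X89.3826 Y98.2358
G1 X100.5782 Y90.8175
G1 X112.0478 Y92.2571
M5
G0 X121.6191 Y21.0293
M4 S501
G1 X118.6503 Y28.1111 F1623
G1 X122.3361 Y34.8477
G1 X129.9010 Y36.1662
G1 X135.6485 Y31.0738
G1 X135.2506 Y23.4052
G1 X129.0070 Y18.9349
G1 X121.6191 Y21.0293
M5
G0 X117.8309 Y82.4745
M4 S895
G1 X110.2442 Y105.8241 F708
G1 X90.3818 Y120.2549
G1 X65.8306 Y120.2549
G1 X45.9682 Y105.8241
G1 X38.3815 Y82.4745
G1 X45.9682 Y59.1249
G1 X65.8306 Y44.6941
G1 X90.3818 Y44.6941
G1 X110.2442 Y59.1249
G1 X117.8309 Y82.4745
M5
G0 X101.7664 Y87.2743
M4 S895
G1 X202.0315 Y87.2743 F708
G1 X202.0315 Y27.5135
G1 X101.7664 Y27.5135
G1 X101.7664 Y87.2743
M5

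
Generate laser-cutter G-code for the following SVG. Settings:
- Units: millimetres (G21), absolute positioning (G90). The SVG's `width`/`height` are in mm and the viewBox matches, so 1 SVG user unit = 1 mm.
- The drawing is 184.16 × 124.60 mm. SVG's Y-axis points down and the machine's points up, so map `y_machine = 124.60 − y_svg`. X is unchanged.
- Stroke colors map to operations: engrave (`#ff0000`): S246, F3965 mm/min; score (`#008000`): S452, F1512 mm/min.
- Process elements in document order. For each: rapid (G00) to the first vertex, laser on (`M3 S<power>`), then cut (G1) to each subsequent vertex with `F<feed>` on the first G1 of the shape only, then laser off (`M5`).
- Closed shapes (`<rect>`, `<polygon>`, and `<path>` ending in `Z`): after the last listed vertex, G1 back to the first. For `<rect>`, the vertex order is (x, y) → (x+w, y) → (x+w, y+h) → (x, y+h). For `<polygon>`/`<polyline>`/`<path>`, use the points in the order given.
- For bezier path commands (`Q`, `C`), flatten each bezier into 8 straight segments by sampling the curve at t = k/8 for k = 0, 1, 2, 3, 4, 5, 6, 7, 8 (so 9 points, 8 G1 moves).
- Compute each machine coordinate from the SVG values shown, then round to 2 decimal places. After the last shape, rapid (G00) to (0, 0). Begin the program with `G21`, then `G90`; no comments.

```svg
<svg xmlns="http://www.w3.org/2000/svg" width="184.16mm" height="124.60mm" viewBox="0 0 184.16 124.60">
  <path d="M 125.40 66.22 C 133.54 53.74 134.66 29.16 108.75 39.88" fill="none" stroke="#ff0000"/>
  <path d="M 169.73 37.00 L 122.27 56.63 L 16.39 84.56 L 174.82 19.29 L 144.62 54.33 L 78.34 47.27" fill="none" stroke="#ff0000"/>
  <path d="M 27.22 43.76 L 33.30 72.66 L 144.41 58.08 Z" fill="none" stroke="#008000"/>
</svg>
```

Since the viewBox matches the mm dimensions, user units are millimetres directly. The only transform is the Y-flip y_m = 124.60 − y_svg.

Shape 1 is a cubic bezier drawn with `<path>`. Its stroke #ff0000 means engrave at S246, F3965. After flipping Y the toolpath is (125.40,58.38) → (128.08,63.53) → (129.88,69.27) → (130.54,75.03) → (129.84,80.25) → (127.55,84.39) → (123.43,86.88) → (117.24,87.18) → (108.75,84.72).

Shape 2 is a open polyline drawn with `<path>`. Its stroke #ff0000 means engrave at S246, F3965. After flipping Y the toolpath is (169.73,87.60) → (122.27,67.97) → (16.39,40.04) → (174.82,105.31) → (144.62,70.27) → (78.34,77.33).

Shape 3 is a closed polygon drawn with `<path>`. Its stroke #008000 means score at S452, F1512. After flipping Y the toolpath is (27.22,80.84) → (33.30,51.94) → (144.41,66.52) → (27.22,80.84), returning to the start.

G21
G90
G00 X125.40 Y58.38
M3 S246
G1 X128.08 Y63.53 F3965
G1 X129.88 Y69.27
G1 X130.54 Y75.03
G1 X129.84 Y80.25
G1 X127.55 Y84.39
G1 X123.43 Y86.88
G1 X117.24 Y87.18
G1 X108.75 Y84.72
M5
G00 X169.73 Y87.60
M3 S246
G1 X122.27 Y67.97 F3965
G1 X16.39 Y40.04
G1 X174.82 Y105.31
G1 X144.62 Y70.27
G1 X78.34 Y77.33
M5
G00 X27.22 Y80.84
M3 S452
G1 X33.30 Y51.94 F1512
G1 X144.41 Y66.52
G1 X27.22 Y80.84
M5
G00 X0.00 Y0.00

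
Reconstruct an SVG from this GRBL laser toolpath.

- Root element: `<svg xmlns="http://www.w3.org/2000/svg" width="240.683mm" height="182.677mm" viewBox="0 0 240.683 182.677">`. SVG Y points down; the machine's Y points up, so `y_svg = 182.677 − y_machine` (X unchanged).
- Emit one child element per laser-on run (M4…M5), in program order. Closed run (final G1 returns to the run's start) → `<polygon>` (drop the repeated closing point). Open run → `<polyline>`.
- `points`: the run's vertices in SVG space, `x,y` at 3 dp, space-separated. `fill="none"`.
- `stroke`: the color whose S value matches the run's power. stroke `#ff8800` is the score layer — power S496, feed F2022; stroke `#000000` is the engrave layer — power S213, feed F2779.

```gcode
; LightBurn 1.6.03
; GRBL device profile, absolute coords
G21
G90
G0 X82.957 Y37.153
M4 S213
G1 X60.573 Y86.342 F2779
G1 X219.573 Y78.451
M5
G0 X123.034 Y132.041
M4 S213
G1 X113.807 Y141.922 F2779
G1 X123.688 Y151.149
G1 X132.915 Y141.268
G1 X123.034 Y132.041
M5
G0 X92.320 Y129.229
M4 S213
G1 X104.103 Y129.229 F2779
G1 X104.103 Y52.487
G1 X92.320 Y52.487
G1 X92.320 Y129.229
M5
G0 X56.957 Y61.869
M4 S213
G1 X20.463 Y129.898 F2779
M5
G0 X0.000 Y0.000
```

<svg xmlns="http://www.w3.org/2000/svg" width="240.683mm" height="182.677mm" viewBox="0 0 240.683 182.677">
  <polyline points="82.957,145.524 60.573,96.335 219.573,104.226" fill="none" stroke="#000000"/>
  <polygon points="123.034,50.636 113.807,40.755 123.688,31.528 132.915,41.409" fill="none" stroke="#000000"/>
  <polygon points="92.320,53.448 104.103,53.448 104.103,130.190 92.320,130.190" fill="none" stroke="#000000"/>
  <polyline points="56.957,120.808 20.463,52.779" fill="none" stroke="#000000"/>
</svg>

Machine Y-up, SVG Y-down with viewBox height 182.677, so y_svg = 182.677 − y_machine; X carries over. Every run uses S213, so all elements get stroke `#000000` (engrave).

Run 1: The run is open, so emit a `<polyline>` with points (Y-flipped): 82.957,145.524 60.573,96.335 219.573,104.226.

Run 2: The run returns to its start, so emit a `<polygon>` with points (Y-flipped): 123.034,50.636 113.807,40.755 123.688,31.528 132.915,41.409.

Run 3: The run returns to its start, so emit a `<polygon>` with points (Y-flipped): 92.320,53.448 104.103,53.448 104.103,130.190 92.320,130.190.

Run 4: The run is open, so emit a `<polyline>` with points (Y-flipped): 56.957,120.808 20.463,52.779.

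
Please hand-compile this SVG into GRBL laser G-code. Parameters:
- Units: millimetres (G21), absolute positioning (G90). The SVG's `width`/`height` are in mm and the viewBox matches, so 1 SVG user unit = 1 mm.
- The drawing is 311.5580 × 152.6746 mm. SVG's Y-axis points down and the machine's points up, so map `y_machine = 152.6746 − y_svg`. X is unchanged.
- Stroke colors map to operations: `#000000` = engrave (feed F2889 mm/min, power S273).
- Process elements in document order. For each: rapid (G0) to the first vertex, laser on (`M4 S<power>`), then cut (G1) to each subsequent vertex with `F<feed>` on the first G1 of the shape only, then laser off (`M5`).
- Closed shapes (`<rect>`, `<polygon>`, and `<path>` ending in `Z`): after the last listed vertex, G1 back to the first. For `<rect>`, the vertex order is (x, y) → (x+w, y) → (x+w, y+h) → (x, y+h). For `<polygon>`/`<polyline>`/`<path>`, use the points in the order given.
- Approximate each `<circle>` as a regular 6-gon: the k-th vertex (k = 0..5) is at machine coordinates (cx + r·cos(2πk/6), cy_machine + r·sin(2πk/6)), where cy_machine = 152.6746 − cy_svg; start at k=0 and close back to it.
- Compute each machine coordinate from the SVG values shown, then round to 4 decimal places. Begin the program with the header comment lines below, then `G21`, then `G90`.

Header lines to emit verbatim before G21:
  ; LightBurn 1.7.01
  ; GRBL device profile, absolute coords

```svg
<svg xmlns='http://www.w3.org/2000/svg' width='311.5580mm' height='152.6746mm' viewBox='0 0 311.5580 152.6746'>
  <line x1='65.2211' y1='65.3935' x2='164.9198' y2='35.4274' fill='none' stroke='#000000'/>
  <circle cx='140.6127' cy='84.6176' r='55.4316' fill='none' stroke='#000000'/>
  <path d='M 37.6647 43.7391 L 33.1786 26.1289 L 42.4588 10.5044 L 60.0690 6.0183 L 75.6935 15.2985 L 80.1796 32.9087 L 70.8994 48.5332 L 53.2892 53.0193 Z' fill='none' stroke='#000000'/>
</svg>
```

1 u = 1 mm; y_m = 152.6746 − y.

[1] `<line>` line segment, #000000→engrave S273 F2889: (65.2211,87.2811) → (164.9198,117.2472)

[2] `<circle>` circle, #000000→engrave S273 F2889: (196.0443,68.0570) → (168.3285,116.0622) → (112.8969,116.0622) → (85.1811,68.0570) → (112.8969,20.0518) → (168.3285,20.0518) → (196.0443,68.0570) (closed)

[3] `<path>` regular polygon, #000000→engrave S273 F2889: (37.6647,108.9355) → (33.1786,126.5457) → (42.4588,142.1702) → (60.0690,146.6563) → (75.6935,137.3761) → (80.1796,119.7659) → (70.8994,104.1414) → (53.2892,99.6553) → (37.6647,108.9355) (closed)

; LightBurn 1.7.01
; GRBL device profile, absolute coords
G21
G90
G0 X65.2211 Y87.2811
M4 S273
G1 X164.9198 Y117.2472 F2889
M5
G0 X196.0443 Y68.0570
M4 S273
G1 X168.3285 Y116.0622 F2889
G1 X112.8969 Y116.0622
G1 X85.1811 Y68.0570
G1 X112.8969 Y20.0518
G1 X168.3285 Y20.0518
G1 X196.0443 Y68.0570
M5
G0 X37.6647 Y108.9355
M4 S273
G1 X33.1786 Y126.5457 F2889
G1 X42.4588 Y142.1702
G1 X60.0690 Y146.6563
G1 X75.6935 Y137.3761
G1 X80.1796 Y119.7659
G1 X70.8994 Y104.1414
G1 X53.2892 Y99.6553
G1 X37.6647 Y108.9355
M5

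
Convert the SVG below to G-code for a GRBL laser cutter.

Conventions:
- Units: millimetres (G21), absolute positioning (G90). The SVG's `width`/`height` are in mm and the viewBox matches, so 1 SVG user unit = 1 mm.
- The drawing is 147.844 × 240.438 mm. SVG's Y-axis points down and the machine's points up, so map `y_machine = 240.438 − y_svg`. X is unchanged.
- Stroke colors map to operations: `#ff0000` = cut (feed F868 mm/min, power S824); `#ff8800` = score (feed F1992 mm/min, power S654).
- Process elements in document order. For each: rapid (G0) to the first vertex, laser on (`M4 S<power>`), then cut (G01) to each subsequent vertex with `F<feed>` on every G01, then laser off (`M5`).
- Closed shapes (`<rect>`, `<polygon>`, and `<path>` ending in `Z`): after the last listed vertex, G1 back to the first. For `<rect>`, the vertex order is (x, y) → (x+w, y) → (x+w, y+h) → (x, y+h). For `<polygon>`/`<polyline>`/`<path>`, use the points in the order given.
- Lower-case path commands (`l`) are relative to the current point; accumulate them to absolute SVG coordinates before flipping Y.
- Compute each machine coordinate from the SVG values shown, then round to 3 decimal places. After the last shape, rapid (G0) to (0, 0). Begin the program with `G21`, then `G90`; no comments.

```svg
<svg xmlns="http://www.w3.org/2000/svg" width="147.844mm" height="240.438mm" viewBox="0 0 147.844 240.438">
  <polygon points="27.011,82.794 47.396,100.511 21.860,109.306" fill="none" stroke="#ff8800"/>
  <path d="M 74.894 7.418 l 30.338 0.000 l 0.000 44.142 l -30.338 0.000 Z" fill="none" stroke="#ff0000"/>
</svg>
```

G21
G90
G0 X27.011 Y157.644
M4 S654
G01 X47.396 Y139.927 F1992
G01 X21.860 Y131.132 F1992
G01 X27.011 Y157.644 F1992
M5
G0 X74.894 Y233.020
M4 S824
G01 X105.232 Y233.020 F868
G01 X105.232 Y188.878 F868
G01 X74.894 Y188.878 F868
G01 X74.894 Y233.020 F868
M5
G0 X0.000 Y0.000

1 u = 1 mm; y_m = 240.438 − y.

[1] `<polygon>` regular polygon, #ff8800→score S654 F1992: (27.011,157.644) → (47.396,139.927) → (21.860,131.132) → (27.011,157.644) (closed)

[2] `<path>` rectangle, #ff0000→cut S824 F868: (74.894,233.020) → (105.232,233.020) → (105.232,188.878) → (74.894,188.878) → (74.894,233.020) (closed)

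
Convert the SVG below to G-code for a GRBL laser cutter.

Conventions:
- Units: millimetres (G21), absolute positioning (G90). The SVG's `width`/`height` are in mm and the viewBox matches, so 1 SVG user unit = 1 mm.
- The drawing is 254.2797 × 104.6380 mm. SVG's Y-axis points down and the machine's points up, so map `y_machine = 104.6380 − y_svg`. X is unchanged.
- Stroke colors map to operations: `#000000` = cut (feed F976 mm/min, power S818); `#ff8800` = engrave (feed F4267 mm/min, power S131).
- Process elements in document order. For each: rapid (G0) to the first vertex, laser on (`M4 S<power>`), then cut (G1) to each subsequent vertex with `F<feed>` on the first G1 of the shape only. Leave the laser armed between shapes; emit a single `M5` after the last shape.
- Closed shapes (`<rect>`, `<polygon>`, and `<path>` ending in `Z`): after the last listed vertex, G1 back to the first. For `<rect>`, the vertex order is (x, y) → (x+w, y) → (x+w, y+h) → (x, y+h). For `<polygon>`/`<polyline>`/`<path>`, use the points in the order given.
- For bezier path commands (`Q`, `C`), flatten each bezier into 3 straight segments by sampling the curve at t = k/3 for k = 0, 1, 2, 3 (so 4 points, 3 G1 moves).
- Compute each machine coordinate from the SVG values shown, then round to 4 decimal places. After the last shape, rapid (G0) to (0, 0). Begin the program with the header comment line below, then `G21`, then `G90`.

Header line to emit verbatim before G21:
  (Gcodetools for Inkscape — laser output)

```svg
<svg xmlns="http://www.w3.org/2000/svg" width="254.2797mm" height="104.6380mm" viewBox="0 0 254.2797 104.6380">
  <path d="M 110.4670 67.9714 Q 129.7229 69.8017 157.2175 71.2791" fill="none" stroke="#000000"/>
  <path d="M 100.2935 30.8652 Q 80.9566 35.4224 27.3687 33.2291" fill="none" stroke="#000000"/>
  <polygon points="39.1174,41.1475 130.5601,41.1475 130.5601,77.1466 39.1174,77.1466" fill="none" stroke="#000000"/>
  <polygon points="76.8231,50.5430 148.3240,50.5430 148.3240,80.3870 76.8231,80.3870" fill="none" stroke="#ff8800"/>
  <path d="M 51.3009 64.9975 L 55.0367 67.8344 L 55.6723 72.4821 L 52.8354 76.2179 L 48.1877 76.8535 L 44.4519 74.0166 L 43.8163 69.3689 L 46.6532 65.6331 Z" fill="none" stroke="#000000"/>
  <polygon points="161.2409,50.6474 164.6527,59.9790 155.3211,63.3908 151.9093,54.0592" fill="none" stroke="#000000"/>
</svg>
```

(Gcodetools for Inkscape — laser output)
G21
G90
G0 X110.4670 Y36.6666
M4 S818
G1 X124.2197 Y35.4856 F976
G1 X139.8032 Y34.3830
G1 X157.2175 Y33.3589
G0 X100.2935 Y73.7728
M4 S818
G1 X83.5966 Y71.4847 F976
G1 X59.2883 Y70.6968
G1 X27.3687 Y71.4089
G0 X39.1174 Y63.4905
M4 S818
G1 X130.5601 Y63.4905 F976
G1 X130.5601 Y27.4914
G1 X39.1174 Y27.4914
G1 X39.1174 Y63.4905
G0 X76.8231 Y54.0950
M4 S131
G1 X148.3240 Y54.0950 F4267
G1 X148.3240 Y24.2510
G1 X76.8231 Y24.2510
G1 X76.8231 Y54.0950
G0 X51.3009 Y39.6405
M4 S818
G1 X55.0367 Y36.8036 F976
G1 X55.6723 Y32.1559
G1 X52.8354 Y28.4201
G1 X48.1877 Y27.7845
G1 X44.4519 Y30.6214
G1 X43.8163 Y35.2691
G1 X46.6532 Y39.0049
G1 X51.3009 Y39.6405
G0 X161.2409 Y53.9906
M4 S818
G1 X164.6527 Y44.6590 F976
G1 X155.3211 Y41.2472
G1 X151.9093 Y50.5788
G1 X161.2409 Y53.9906
M5
G0 X0.0000 Y0.0000

1 u = 1 mm; y_m = 104.6380 − y.

[1] `<path>` quadratic bezier, #000000→cut S818 F976: (110.4670,36.6666) → (124.2197,35.4856) → (139.8032,34.3830) → (157.2175,33.3589)

[2] `<path>` quadratic bezier, #000000→cut S818 F976: (100.2935,73.7728) → (83.5966,71.4847) → (59.2883,70.6968) → (27.3687,71.4089)

[3] `<polygon>` rectangle, #000000→cut S818 F976: (39.1174,63.4905) → (130.5601,63.4905) → (130.5601,27.4914) → (39.1174,27.4914) → (39.1174,63.4905) (closed)

[4] `<polygon>` rectangle, #ff8800→engrave S131 F4267: (76.8231,54.0950) → (148.3240,54.0950) → (148.3240,24.2510) → (76.8231,24.2510) → (76.8231,54.0950) (closed)

[5] `<path>` regular polygon, #000000→cut S818 F976: (51.3009,39.6405) → (55.0367,36.8036) → (55.6723,32.1559) → (52.8354,28.4201) → (48.1877,27.7845) → (44.4519,30.6214) → (43.8163,35.2691) → (46.6532,39.0049) → (51.3009,39.6405) (closed)

[6] `<polygon>` regular polygon, #000000→cut S818 F976: (161.2409,53.9906) → (164.6527,44.6590) → (155.3211,41.2472) → (151.9093,50.5788) → (161.2409,53.9906) (closed)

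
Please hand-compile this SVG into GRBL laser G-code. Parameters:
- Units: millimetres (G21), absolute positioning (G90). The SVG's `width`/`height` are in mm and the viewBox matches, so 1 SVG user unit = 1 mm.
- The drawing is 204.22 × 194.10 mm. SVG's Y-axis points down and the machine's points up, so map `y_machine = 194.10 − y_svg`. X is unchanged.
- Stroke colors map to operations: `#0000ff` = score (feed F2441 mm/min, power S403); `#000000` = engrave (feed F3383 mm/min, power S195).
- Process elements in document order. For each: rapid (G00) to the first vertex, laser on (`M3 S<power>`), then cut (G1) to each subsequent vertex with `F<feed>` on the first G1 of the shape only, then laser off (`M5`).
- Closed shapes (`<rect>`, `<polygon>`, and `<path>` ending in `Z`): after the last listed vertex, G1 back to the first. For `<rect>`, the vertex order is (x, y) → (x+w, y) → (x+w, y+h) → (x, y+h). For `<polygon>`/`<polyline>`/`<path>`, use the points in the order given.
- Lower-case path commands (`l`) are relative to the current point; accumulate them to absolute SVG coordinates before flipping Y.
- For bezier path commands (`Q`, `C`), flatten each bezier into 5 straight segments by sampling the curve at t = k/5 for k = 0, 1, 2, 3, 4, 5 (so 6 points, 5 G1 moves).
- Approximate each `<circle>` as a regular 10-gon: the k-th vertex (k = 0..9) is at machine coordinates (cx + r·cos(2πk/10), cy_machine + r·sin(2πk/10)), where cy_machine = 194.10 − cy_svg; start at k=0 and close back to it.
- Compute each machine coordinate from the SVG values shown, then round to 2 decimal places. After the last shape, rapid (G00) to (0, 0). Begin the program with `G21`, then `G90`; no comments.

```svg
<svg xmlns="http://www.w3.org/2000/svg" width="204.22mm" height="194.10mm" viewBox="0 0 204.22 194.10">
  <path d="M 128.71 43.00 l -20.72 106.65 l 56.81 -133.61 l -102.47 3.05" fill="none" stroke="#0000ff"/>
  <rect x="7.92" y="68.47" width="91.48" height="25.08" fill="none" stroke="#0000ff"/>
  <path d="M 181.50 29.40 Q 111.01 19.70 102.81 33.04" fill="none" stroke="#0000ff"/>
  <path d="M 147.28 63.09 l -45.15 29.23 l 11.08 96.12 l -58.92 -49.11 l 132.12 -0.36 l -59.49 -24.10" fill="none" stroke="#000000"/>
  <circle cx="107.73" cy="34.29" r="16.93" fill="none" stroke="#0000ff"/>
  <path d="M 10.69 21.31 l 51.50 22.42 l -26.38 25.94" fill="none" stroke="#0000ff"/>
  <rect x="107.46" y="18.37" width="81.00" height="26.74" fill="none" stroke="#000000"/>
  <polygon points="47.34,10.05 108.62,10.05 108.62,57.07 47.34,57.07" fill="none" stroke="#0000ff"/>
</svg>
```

viewBox `0 0 204.22 194.10` with mm width/height → 1 unit = 1 mm. Flip: y_m = 194.10 − y_svg.

**Shape 1** — `<path>` open polyline, stroke `#0000ff` → score (S403, F2441). Machine vertices: (128.71,151.10) → (107.99,44.45) → (164.80,178.06) → (62.33,175.01). Open path.

**Shape 2** — `<rect>` rectangle, stroke `#0000ff` → score (S403, F2441). Machine vertices: (7.92,125.63) → (99.40,125.63) → (99.40,100.55) → (7.92,100.55) → (7.92,125.63). Closed: final G1 returns to the first vertex.

**Shape 3** — `<path>` quadratic bezier, stroke `#0000ff` → score (S403, F2441). Control points (SVG): P0=(181.50,29.40), P1=(111.01,19.70), P2=(102.81,33.04); sampled at t=k/5. Machine vertices: (181.50,164.70) → (155.80,167.66) → (135.07,168.77) → (119.34,168.05) → (108.58,165.47) → (102.81,161.06). Open path.

**Shape 4** — `<path>` open polyline, stroke `#000000` → engrave (S195, F3383). Machine vertices: (147.28,131.01) → (102.13,101.78) → (113.21,5.66) → (54.29,54.77) → (186.41,55.13) → (126.92,79.23). Open path.

**Shape 5** — `<circle>` circle, stroke `#0000ff` → score (S403, F2441). Machine vertices: (124.66,159.81) → (121.43,169.76) → (112.96,175.91) → (102.50,175.91) → (94.03,169.76) → (90.80,159.81) → (94.03,149.86) → (102.50,143.71) → (112.96,143.71) → (121.43,149.86) → (124.66,159.81). Closed: final G1 returns to the first vertex.

**Shape 6** — `<path>` open polyline, stroke `#0000ff` → score (S403, F2441). Machine vertices: (10.69,172.79) → (62.19,150.37) → (35.81,124.43). Open path.

**Shape 7** — `<rect>` rectangle, stroke `#000000` → engrave (S195, F3383). Machine vertices: (107.46,175.73) → (188.46,175.73) → (188.46,148.99) → (107.46,148.99) → (107.46,175.73). Closed: final G1 returns to the first vertex.

**Shape 8** — `<polygon>` rectangle, stroke `#0000ff` → score (S403, F2441). Machine vertices: (47.34,184.05) → (108.62,184.05) → (108.62,137.03) → (47.34,137.03) → (47.34,184.05). Closed: final G1 returns to the first vertex.

G21
G90
G00 X128.71 Y151.10
M3 S403
G1 X107.99 Y44.45 F2441
G1 X164.80 Y178.06
G1 X62.33 Y175.01
M5
G00 X7.92 Y125.63
M3 S403
G1 X99.40 Y125.63 F2441
G1 X99.40 Y100.55
G1 X7.92 Y100.55
G1 X7.92 Y125.63
M5
G00 X181.50 Y164.70
M3 S403
G1 X155.80 Y167.66 F2441
G1 X135.07 Y168.77
G1 X119.34 Y168.05
G1 X108.58 Y165.47
G1 X102.81 Y161.06
M5
G00 X147.28 Y131.01
M3 S195
G1 X102.13 Y101.78 F3383
G1 X113.21 Y5.66
G1 X54.29 Y54.77
G1 X186.41 Y55.13
G1 X126.92 Y79.23
M5
G00 X124.66 Y159.81
M3 S403
G1 X121.43 Y169.76 F2441
G1 X112.96 Y175.91
G1 X102.50 Y175.91
G1 X94.03 Y169.76
G1 X90.80 Y159.81
G1 X94.03 Y149.86
G1 X102.50 Y143.71
G1 X112.96 Y143.71
G1 X121.43 Y149.86
G1 X124.66 Y159.81
M5
G00 X10.69 Y172.79
M3 S403
G1 X62.19 Y150.37 F2441
G1 X35.81 Y124.43
M5
G00 X107.46 Y175.73
M3 S195
G1 X188.46 Y175.73 F3383
G1 X188.46 Y148.99
G1 X107.46 Y148.99
G1 X107.46 Y175.73
M5
G00 X47.34 Y184.05
M3 S403
G1 X108.62 Y184.05 F2441
G1 X108.62 Y137.03
G1 X47.34 Y137.03
G1 X47.34 Y184.05
M5
G00 X0.00 Y0.00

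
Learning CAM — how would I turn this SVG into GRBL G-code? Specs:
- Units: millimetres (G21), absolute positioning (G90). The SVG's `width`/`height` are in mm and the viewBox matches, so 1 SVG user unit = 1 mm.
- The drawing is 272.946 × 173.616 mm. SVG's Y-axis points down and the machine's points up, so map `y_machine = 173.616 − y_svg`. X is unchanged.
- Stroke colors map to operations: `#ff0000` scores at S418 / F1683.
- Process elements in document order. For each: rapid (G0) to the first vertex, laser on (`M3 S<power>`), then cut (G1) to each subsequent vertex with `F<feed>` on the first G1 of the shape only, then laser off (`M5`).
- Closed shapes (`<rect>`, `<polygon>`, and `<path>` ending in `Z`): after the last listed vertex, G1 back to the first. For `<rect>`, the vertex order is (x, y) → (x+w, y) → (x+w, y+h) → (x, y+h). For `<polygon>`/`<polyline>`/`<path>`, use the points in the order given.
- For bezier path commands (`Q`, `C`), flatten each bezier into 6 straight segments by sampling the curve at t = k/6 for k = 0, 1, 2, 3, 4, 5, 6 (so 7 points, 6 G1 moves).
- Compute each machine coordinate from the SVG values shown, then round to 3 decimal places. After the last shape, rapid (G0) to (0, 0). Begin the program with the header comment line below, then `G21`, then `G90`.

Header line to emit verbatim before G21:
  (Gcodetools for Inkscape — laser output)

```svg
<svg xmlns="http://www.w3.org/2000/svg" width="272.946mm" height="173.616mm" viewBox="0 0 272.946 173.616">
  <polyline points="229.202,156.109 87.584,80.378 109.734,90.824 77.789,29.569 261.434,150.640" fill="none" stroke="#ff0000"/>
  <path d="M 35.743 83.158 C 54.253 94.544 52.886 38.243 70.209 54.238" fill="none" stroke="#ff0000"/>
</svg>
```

(Gcodetools for Inkscape — laser output)
G21
G90
G0 X229.202 Y17.507
M3 S418
G1 X87.584 Y93.238 F1683
G1 X109.734 Y82.792
G1 X77.789 Y144.047
G1 X261.434 Y22.976
M5
G0 X35.743 Y90.458
M3 S418
G1 X43.520 Y89.758 F1683
G1 X49.056 Y96.450
G1 X53.421 Y106.646
G1 X57.688 Y116.459
G1 X62.926 Y121.999
G1 X70.209 Y119.378
M5
G0 X0.000 Y0.000

1 u = 1 mm; y_m = 173.616 − y.

[1] `<polyline>` open polyline, #ff0000→score S418 F1683: (229.202,17.507) → (87.584,93.238) → (109.734,82.792) → (77.789,144.047) → (261.434,22.976)

[2] `<path>` cubic bezier, #ff0000→score S418 F1683: (35.743,90.458) → (43.520,89.758) → (49.056,96.450) → (53.421,106.646) → (57.688,116.459) → (62.926,121.999) → (70.209,119.378)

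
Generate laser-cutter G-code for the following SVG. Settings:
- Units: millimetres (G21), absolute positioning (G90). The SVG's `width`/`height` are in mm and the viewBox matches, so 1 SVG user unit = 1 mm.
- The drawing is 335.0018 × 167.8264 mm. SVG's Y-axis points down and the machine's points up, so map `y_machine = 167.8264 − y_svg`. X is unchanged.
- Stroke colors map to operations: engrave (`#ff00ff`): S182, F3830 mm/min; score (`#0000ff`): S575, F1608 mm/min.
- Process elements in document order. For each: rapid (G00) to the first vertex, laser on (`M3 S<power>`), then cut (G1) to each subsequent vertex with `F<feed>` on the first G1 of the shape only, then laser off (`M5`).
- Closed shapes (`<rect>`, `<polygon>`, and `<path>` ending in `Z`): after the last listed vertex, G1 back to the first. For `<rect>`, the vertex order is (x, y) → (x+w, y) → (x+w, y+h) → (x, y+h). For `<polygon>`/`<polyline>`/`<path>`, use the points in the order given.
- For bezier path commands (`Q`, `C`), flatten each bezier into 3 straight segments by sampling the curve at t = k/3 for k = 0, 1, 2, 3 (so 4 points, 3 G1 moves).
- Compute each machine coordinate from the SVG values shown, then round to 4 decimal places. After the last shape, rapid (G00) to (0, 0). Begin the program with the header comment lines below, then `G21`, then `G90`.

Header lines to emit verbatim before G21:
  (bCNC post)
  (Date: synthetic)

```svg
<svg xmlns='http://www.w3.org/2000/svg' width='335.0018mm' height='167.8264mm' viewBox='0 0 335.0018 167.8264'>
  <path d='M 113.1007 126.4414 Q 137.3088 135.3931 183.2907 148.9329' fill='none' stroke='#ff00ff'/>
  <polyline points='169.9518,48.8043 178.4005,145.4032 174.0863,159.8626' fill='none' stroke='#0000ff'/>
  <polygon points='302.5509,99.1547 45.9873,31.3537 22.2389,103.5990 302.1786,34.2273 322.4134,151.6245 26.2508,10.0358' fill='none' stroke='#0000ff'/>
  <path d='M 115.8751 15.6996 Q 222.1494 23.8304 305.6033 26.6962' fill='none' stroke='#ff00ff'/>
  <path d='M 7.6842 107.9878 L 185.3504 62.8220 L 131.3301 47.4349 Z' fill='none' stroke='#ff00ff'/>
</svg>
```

(bCNC post)
(Date: synthetic)
G21
G90
G00 X113.1007 Y41.3850
M3 S182
G1 X131.6587 Y34.9074 F3830
G1 X155.0554 Y27.4102
G1 X183.2907 Y18.8935
M5
G00 X169.9518 Y119.0221
M3 S575
G1 X178.4005 Y22.4232 F1608
G1 X174.0863 Y7.9638
M5
G00 X302.5509 Y68.6717
M3 S575
G1 X45.9873 Y136.4727 F1608
G1 X22.2389 Y64.2274
G1 X302.1786 Y133.5991
G1 X322.4134 Y16.2019
G1 X26.2508 Y157.7906
G1 X302.5509 Y68.6717
M5
G00 X115.8751 Y152.1268
M3 S182
G1 X184.1890 Y147.2913 F3830
G1 X247.4318 Y143.6257
G1 X305.6033 Y141.1302
M5
G00 X7.6842 Y59.8386
M3 S182
G1 X185.3504 Y105.0044 F3830
G1 X131.3301 Y120.3915
G1 X7.6842 Y59.8386
M5
G00 X0.0000 Y0.0000

viewBox `0 0 335.0018 167.8264` with mm width/height → 1 unit = 1 mm. Flip: y_m = 167.8264 − y_svg.

**Shape 1** — `<path>` quadratic bezier, stroke `#ff00ff` → engrave (S182, F3830). Control points (SVG): P0=(113.1007,126.4414), P1=(137.3088,135.3931), P2=(183.2907,148.9329); sampled at t=k/3. Machine vertices: (113.1007,41.3850) → (131.6587,34.9074) → (155.0554,27.4102) → (183.2907,18.8935). Open path.

**Shape 2** — `<polyline>` open polyline, stroke `#0000ff` → score (S575, F1608). Machine vertices: (169.9518,119.0221) → (178.4005,22.4232) → (174.0863,7.9638). Open path.

**Shape 3** — `<polygon>` closed polygon, stroke `#0000ff` → score (S575, F1608). Machine vertices: (302.5509,68.6717) → (45.9873,136.4727) → (22.2389,64.2274) → (302.1786,133.5991) → (322.4134,16.2019) → (26.2508,157.7906) → (302.5509,68.6717). Closed: final G1 returns to the first vertex.

**Shape 4** — `<path>` quadratic bezier, stroke `#ff00ff` → engrave (S182, F3830). Control points (SVG): P0=(115.8751,15.6996), P1=(222.1494,23.8304), P2=(305.6033,26.6962); sampled at t=k/3. Machine vertices: (115.8751,152.1268) → (184.1890,147.2913) → (247.4318,143.6257) → (305.6033,141.1302). Open path.

**Shape 5** — `<path>` closed polygon, stroke `#ff00ff` → engrave (S182, F3830). Machine vertices: (7.6842,59.8386) → (185.3504,105.0044) → (131.3301,120.3915) → (7.6842,59.8386). Closed: final G1 returns to the first vertex.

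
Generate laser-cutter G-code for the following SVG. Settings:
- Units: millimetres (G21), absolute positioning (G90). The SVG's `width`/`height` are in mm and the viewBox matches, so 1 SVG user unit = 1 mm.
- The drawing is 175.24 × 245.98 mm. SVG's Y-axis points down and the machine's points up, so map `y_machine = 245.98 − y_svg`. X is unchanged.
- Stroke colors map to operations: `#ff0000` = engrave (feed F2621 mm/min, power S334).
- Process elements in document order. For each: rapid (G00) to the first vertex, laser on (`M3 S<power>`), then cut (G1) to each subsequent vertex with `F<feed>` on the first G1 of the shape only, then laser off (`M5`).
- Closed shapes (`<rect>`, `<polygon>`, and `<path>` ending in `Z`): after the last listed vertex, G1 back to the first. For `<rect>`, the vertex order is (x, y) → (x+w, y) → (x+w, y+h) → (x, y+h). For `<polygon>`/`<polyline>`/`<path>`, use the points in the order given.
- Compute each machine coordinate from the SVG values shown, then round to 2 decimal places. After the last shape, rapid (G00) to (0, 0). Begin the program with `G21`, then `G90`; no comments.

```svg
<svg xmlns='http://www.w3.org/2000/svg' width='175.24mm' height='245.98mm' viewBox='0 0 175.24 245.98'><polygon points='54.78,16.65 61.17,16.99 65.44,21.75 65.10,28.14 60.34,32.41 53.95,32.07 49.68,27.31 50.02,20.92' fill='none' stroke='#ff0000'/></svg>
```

Since the viewBox matches the mm dimensions, user units are millimetres directly. The only transform is the Y-flip y_m = 245.98 − y_svg.

Shape 1 is a regular polygon drawn with `<polygon>`. Its stroke #ff0000 means engrave at S334, F2621. After flipping Y the toolpath is (54.78,229.33) → (61.17,228.99) → (65.44,224.23) → (65.10,217.84) → (60.34,213.57) → (53.95,213.91) → (49.68,218.67) → (50.02,225.06) → (54.78,229.33), returning to the start.

G21
G90
G00 X54.78 Y229.33
M3 S334
G1 X61.17 Y228.99 F2621
G1 X65.44 Y224.23
G1 X65.10 Y217.84
G1 X60.34 Y213.57
G1 X53.95 Y213.91
G1 X49.68 Y218.67
G1 X50.02 Y225.06
G1 X54.78 Y229.33
M5
G00 X0.00 Y0.00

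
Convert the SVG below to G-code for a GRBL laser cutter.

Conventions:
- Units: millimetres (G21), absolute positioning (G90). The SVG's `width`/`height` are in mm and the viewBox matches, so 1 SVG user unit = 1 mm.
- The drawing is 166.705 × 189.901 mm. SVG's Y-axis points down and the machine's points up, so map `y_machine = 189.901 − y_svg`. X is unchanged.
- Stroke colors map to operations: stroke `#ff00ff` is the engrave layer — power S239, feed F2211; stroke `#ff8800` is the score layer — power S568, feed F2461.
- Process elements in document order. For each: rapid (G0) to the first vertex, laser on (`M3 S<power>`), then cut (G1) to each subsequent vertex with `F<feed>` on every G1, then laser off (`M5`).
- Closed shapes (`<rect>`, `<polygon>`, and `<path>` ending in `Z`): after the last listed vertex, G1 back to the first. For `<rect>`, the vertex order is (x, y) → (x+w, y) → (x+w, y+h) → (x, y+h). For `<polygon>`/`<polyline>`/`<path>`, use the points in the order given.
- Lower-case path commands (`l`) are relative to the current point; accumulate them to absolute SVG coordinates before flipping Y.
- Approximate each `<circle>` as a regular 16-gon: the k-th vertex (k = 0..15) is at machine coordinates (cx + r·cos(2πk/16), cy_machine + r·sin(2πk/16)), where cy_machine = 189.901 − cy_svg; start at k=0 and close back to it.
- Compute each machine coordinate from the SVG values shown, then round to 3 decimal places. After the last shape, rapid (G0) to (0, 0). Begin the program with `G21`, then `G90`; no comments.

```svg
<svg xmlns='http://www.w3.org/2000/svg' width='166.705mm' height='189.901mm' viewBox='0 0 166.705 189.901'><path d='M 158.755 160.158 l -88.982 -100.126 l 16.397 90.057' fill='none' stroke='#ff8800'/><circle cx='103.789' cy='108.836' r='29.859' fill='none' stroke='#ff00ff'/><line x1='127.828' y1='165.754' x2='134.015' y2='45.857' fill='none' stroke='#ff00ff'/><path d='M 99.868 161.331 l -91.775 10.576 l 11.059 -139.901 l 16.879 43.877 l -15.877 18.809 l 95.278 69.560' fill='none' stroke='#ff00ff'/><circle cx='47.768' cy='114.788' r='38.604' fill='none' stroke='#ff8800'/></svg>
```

Since the viewBox matches the mm dimensions, user units are millimetres directly. The only transform is the Y-flip y_m = 189.901 − y_svg.

Shape 1 is a open polyline drawn with `<path>`. Its stroke #ff8800 means score at S568, F2461. After flipping Y the toolpath is (158.755,29.743) → (69.773,129.869) → (86.170,39.812).

Shape 2 is a circle drawn with `<circle>`. Its stroke #ff00ff means engrave at S239, F2211. After flipping Y the toolpath is (133.648,81.065) → (131.375,92.492) → (124.903,102.179) → (115.216,108.651) → (103.789,110.924) → (92.362,108.651) → (82.675,102.179) → (76.203,92.492) → (73.930,81.065) → (76.203,69.638) → (82.675,59.951) → (92.362,53.479) → (103.789,51.206) → (115.216,53.479) → (124.903,59.951) → (131.375,69.638) → (133.648,81.065), returning to the start.

Shape 3 is a line segment drawn with `<line>`. Its stroke #ff00ff means engrave at S239, F2211. After flipping Y the toolpath is (127.828,24.147) → (134.015,144.044).

Shape 4 is a open polyline drawn with `<path>`. Its stroke #ff00ff means engrave at S239, F2211. After flipping Y the toolpath is (99.868,28.570) → (8.093,17.994) → (19.152,157.895) → (36.031,114.018) → (20.154,95.209) → (115.432,25.649).

Shape 5 is a circle drawn with `<circle>`. Its stroke #ff8800 means score at S568, F2461. After flipping Y the toolpath is (86.372,75.113) → (83.433,89.886) → (75.065,102.410) → (62.541,110.778) → (47.768,113.717) → (32.995,110.778) → (20.471,102.410) → (12.103,89.886) → (9.164,75.113) → (12.103,60.340) → (20.471,47.816) → (32.995,39.448) → (47.768,36.509) → (62.541,39.448) → (75.065,47.816) → (83.433,60.340) → (86.372,75.113), returning to the start.

G21
G90
G0 X158.755 Y29.743
M3 S568
G1 X69.773 Y129.869 F2461
G1 X86.170 Y39.812 F2461
M5
G0 X133.648 Y81.065
M3 S239
G1 X131.375 Y92.492 F2211
G1 X124.903 Y102.179 F2211
G1 X115.216 Y108.651 F2211
G1 X103.789 Y110.924 F2211
G1 X92.362 Y108.651 F2211
G1 X82.675 Y102.179 F2211
G1 X76.203 Y92.492 F2211
G1 X73.930 Y81.065 F2211
G1 X76.203 Y69.638 F2211
G1 X82.675 Y59.951 F2211
G1 X92.362 Y53.479 F2211
G1 X103.789 Y51.206 F2211
G1 X115.216 Y53.479 F2211
G1 X124.903 Y59.951 F2211
G1 X131.375 Y69.638 F2211
G1 X133.648 Y81.065 F2211
M5
G0 X127.828 Y24.147
M3 S239
G1 X134.015 Y144.044 F2211
M5
G0 X99.868 Y28.570
M3 S239
G1 X8.093 Y17.994 F2211
G1 X19.152 Y157.895 F2211
G1 X36.031 Y114.018 F2211
G1 X20.154 Y95.209 F2211
G1 X115.432 Y25.649 F2211
M5
G0 X86.372 Y75.113
M3 S568
G1 X83.433 Y89.886 F2461
G1 X75.065 Y102.410 F2461
G1 X62.541 Y110.778 F2461
G1 X47.768 Y113.717 F2461
G1 X32.995 Y110.778 F2461
G1 X20.471 Y102.410 F2461
G1 X12.103 Y89.886 F2461
G1 X9.164 Y75.113 F2461
G1 X12.103 Y60.340 F2461
G1 X20.471 Y47.816 F2461
G1 X32.995 Y39.448 F2461
G1 X47.768 Y36.509 F2461
G1 X62.541 Y39.448 F2461
G1 X75.065 Y47.816 F2461
G1 X83.433 Y60.340 F2461
G1 X86.372 Y75.113 F2461
M5
G0 X0.000 Y0.000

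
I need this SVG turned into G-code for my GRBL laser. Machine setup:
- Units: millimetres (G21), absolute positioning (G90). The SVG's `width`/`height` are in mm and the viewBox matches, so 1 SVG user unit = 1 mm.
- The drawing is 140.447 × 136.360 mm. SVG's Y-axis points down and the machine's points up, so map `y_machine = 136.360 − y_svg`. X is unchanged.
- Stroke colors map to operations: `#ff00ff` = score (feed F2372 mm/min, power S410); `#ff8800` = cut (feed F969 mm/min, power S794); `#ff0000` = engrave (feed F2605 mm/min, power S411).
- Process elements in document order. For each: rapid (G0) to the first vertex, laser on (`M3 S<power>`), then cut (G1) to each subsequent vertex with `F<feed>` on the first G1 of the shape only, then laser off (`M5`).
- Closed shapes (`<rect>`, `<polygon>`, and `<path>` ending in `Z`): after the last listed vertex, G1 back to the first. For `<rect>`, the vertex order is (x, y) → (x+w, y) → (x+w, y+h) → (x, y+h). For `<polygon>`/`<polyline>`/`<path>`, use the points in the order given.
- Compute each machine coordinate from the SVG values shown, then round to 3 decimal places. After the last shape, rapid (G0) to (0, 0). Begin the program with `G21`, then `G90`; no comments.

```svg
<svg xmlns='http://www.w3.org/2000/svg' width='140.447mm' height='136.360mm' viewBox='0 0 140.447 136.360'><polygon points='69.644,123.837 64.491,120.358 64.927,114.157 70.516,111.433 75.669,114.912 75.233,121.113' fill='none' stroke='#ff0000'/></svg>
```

G21
G90
G0 X69.644 Y12.523
M3 S411
G1 X64.491 Y16.002 F2605
G1 X64.927 Y22.203
G1 X70.516 Y24.927
G1 X75.669 Y21.448
G1 X75.233 Y15.247
G1 X69.644 Y12.523
M5
G0 X0.000 Y0.000

1 u = 1 mm; y_m = 136.360 − y.

[1] `<polygon>` regular polygon, #ff0000→engrave S411 F2605: (69.644,12.523) → (64.491,16.002) → (64.927,22.203) → (70.516,24.927) → (75.669,21.448) → (75.233,15.247) → (69.644,12.523) (closed)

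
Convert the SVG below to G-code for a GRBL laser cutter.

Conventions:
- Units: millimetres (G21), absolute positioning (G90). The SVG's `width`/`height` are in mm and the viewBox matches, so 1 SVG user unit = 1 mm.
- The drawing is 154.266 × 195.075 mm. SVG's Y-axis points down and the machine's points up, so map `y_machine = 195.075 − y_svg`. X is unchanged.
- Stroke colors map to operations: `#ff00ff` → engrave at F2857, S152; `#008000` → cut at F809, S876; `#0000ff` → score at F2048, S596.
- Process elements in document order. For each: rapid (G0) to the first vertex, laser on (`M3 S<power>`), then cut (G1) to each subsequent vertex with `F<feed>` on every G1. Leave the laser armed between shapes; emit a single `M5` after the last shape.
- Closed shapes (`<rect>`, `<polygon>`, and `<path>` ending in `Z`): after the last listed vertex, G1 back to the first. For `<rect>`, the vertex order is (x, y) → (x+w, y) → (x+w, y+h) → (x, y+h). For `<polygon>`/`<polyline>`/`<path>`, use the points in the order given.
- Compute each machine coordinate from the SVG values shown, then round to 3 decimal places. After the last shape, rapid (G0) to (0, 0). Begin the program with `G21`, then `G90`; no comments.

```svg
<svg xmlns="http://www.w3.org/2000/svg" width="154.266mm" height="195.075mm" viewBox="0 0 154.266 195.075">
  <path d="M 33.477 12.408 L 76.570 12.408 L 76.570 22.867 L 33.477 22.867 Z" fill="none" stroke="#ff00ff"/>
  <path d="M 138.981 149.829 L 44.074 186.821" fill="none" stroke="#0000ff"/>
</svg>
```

G21
G90
G0 X33.477 Y182.667
M3 S152
G1 X76.570 Y182.667 F2857
G1 X76.570 Y172.208 F2857
G1 X33.477 Y172.208 F2857
G1 X33.477 Y182.667 F2857
G0 X138.981 Y45.246
M3 S596
G1 X44.074 Y8.254 F2048
M5
G0 X0.000 Y0.000

viewBox `0 0 154.266 195.075` with mm width/height → 1 unit = 1 mm. Flip: y_m = 195.075 − y_svg.

**Shape 1** — `<path>` rectangle, stroke `#ff00ff` → engrave (S152, F2857). Machine vertices: (33.477,182.667) → (76.570,182.667) → (76.570,172.208) → (33.477,172.208) → (33.477,182.667). Closed: final G1 returns to the first vertex.

**Shape 2** — `<path>` line segment, stroke `#0000ff` → score (S596, F2048). Machine vertices: (138.981,45.246) → (44.074,8.254). Open path.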